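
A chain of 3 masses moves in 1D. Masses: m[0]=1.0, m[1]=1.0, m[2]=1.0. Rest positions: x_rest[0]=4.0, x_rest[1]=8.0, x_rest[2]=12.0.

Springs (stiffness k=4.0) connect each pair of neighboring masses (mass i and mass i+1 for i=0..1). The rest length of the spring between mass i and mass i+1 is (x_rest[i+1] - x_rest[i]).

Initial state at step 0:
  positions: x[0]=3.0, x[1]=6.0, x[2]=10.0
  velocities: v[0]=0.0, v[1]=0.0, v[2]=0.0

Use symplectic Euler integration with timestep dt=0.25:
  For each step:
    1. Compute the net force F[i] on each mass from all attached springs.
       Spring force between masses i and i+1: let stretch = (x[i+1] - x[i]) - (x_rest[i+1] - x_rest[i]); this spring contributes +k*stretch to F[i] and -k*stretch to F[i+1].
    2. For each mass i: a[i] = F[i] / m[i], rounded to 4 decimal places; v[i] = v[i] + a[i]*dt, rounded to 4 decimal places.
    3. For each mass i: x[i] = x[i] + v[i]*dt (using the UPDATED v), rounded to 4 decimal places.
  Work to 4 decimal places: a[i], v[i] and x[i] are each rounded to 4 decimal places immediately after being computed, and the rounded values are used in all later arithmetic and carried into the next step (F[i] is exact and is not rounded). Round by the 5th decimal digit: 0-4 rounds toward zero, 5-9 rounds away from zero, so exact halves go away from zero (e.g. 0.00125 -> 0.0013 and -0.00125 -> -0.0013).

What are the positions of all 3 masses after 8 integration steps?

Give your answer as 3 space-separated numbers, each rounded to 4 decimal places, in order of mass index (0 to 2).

Answer: 2.1684 6.2452 10.5865

Derivation:
Step 0: x=[3.0000 6.0000 10.0000] v=[0.0000 0.0000 0.0000]
Step 1: x=[2.7500 6.2500 10.0000] v=[-1.0000 1.0000 0.0000]
Step 2: x=[2.3750 6.5625 10.0625] v=[-1.5000 1.2500 0.2500]
Step 3: x=[2.0469 6.7031 10.2500] v=[-1.3125 0.5625 0.7500]
Step 4: x=[1.8828 6.5664 10.5508] v=[-0.6563 -0.5468 1.2031]
Step 5: x=[1.8896 6.2549 10.8555] v=[0.0273 -1.2460 1.2187]
Step 6: x=[1.9878 6.0022 11.0100] v=[0.3926 -1.0107 0.6181]
Step 7: x=[2.0896 5.9979 10.9126] v=[0.4070 -0.0173 -0.3897]
Step 8: x=[2.1684 6.2452 10.5865] v=[0.3153 0.9891 -1.3044]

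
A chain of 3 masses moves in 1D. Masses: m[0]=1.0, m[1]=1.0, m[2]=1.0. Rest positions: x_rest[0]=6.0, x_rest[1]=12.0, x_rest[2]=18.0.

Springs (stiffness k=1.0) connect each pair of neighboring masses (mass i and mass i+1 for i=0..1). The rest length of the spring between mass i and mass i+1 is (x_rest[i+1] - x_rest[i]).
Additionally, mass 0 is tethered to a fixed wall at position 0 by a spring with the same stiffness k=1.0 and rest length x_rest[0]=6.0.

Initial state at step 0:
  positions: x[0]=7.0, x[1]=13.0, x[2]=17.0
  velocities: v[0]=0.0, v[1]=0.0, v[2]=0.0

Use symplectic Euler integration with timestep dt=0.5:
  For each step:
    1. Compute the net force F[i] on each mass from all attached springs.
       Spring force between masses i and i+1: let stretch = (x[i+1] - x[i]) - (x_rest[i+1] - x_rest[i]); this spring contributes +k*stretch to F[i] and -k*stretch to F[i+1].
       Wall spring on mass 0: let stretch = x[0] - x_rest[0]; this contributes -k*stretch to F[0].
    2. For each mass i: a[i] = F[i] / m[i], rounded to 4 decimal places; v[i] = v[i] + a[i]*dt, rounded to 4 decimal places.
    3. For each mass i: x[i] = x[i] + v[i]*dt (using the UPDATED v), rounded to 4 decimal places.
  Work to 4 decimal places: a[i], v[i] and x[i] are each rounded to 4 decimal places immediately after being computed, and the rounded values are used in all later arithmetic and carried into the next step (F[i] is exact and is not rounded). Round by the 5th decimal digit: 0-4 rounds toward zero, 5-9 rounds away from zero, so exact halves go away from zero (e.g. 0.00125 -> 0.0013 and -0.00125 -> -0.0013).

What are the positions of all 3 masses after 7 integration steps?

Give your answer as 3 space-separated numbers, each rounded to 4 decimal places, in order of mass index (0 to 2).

Answer: 5.8148 12.3063 17.8120

Derivation:
Step 0: x=[7.0000 13.0000 17.0000] v=[0.0000 0.0000 0.0000]
Step 1: x=[6.7500 12.5000 17.5000] v=[-0.5000 -1.0000 1.0000]
Step 2: x=[6.2500 11.8125 18.2500] v=[-1.0000 -1.3750 1.5000]
Step 3: x=[5.5781 11.3438 18.8907] v=[-1.3438 -0.9375 1.2813]
Step 4: x=[4.9531 11.3204 19.1447] v=[-1.2500 -0.0469 0.5079]
Step 5: x=[4.6817 11.6612 18.9426] v=[-0.5429 0.6816 -0.4043]
Step 6: x=[4.9847 12.0775 18.4201] v=[0.6060 0.8326 -1.0450]
Step 7: x=[5.8148 12.3063 17.8120] v=[1.6601 0.4575 -1.2163]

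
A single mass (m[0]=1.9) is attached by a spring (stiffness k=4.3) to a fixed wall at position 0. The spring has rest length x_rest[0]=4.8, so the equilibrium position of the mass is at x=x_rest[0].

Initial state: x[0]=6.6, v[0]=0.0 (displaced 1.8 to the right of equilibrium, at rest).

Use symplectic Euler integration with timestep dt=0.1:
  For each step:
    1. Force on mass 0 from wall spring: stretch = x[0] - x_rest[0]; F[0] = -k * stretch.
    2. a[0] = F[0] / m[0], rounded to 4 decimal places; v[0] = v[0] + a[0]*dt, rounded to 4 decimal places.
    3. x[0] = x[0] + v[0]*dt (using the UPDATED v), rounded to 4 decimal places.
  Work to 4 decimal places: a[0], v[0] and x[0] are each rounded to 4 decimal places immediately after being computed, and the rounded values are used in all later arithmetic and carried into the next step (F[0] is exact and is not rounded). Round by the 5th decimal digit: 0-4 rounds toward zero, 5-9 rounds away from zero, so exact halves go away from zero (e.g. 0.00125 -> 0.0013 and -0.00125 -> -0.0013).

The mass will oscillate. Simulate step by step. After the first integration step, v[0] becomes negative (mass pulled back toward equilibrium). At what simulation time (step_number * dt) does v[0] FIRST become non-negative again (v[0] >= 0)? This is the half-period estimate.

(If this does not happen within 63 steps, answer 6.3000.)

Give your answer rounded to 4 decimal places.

Answer: 2.1000

Derivation:
Step 0: x=[6.6000] v=[0.0000]
Step 1: x=[6.5593] v=[-0.4074]
Step 2: x=[6.4787] v=[-0.8056]
Step 3: x=[6.3602] v=[-1.1855]
Step 4: x=[6.2063] v=[-1.5386]
Step 5: x=[6.0206] v=[-1.8569]
Step 6: x=[5.8073] v=[-2.1331]
Step 7: x=[5.5712] v=[-2.3611]
Step 8: x=[5.3176] v=[-2.5356]
Step 9: x=[5.0523] v=[-2.6527]
Step 10: x=[4.7813] v=[-2.7098]
Step 11: x=[4.5107] v=[-2.7056]
Step 12: x=[4.2467] v=[-2.6401]
Step 13: x=[3.9952] v=[-2.5149]
Step 14: x=[3.7619] v=[-2.3328]
Step 15: x=[3.5521] v=[-2.0979]
Step 16: x=[3.3706] v=[-1.8155]
Step 17: x=[3.2214] v=[-1.4920]
Step 18: x=[3.1079] v=[-1.1347]
Step 19: x=[3.0327] v=[-0.7518]
Step 20: x=[2.9975] v=[-0.3518]
Step 21: x=[3.0031] v=[0.0561]
First v>=0 after going negative at step 21, time=2.1000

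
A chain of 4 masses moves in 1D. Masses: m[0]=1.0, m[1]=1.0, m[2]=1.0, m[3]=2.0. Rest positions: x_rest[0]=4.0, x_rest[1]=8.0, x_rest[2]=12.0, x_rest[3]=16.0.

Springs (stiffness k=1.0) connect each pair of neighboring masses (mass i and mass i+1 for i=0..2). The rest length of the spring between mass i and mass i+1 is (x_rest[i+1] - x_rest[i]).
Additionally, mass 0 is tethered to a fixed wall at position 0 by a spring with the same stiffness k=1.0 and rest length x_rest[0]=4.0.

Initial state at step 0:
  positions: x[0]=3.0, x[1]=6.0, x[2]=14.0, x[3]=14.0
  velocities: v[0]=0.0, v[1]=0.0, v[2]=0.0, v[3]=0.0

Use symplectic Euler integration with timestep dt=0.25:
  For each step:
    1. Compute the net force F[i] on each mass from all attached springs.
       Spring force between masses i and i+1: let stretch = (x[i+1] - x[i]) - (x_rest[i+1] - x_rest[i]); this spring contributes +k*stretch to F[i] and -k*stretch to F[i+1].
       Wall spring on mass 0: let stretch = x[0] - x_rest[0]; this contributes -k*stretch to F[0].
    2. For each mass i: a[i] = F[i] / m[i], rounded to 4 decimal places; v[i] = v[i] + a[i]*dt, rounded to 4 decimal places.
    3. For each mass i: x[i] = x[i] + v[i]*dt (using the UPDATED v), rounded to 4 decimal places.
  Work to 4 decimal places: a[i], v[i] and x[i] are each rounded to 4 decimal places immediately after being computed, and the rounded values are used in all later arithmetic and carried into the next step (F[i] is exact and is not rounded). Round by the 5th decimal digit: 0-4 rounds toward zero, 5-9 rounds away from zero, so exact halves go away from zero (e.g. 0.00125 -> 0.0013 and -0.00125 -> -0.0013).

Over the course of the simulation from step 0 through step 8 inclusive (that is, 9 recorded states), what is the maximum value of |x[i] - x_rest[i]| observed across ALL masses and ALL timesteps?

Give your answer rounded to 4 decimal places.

Step 0: x=[3.0000 6.0000 14.0000 14.0000] v=[0.0000 0.0000 0.0000 0.0000]
Step 1: x=[3.0000 6.3125 13.5000 14.1250] v=[0.0000 1.2500 -2.0000 0.5000]
Step 2: x=[3.0195 6.8672 12.5899 14.3555] v=[0.0781 2.2188 -3.6406 0.9219]
Step 3: x=[3.0908 7.5391 11.4324 14.6558] v=[0.2852 2.6876 -4.6299 1.2012]
Step 4: x=[3.2470 8.1763 10.2331 14.9804] v=[0.6246 2.5489 -4.7974 1.2983]
Step 5: x=[3.5083 8.6340 9.2019 15.2816] v=[1.0452 1.8308 -4.1248 1.2049]
Step 6: x=[3.8707 8.8069 8.5152 15.5178] v=[1.4496 0.6914 -2.7469 0.9449]
Step 7: x=[4.2997 8.6530 8.2844 15.6602] v=[1.7160 -0.6156 -0.9233 0.5696]
Step 8: x=[4.7321 8.2040 8.5376 15.6971] v=[1.7294 -1.7961 1.0128 0.1476]
Max displacement = 3.7156

Answer: 3.7156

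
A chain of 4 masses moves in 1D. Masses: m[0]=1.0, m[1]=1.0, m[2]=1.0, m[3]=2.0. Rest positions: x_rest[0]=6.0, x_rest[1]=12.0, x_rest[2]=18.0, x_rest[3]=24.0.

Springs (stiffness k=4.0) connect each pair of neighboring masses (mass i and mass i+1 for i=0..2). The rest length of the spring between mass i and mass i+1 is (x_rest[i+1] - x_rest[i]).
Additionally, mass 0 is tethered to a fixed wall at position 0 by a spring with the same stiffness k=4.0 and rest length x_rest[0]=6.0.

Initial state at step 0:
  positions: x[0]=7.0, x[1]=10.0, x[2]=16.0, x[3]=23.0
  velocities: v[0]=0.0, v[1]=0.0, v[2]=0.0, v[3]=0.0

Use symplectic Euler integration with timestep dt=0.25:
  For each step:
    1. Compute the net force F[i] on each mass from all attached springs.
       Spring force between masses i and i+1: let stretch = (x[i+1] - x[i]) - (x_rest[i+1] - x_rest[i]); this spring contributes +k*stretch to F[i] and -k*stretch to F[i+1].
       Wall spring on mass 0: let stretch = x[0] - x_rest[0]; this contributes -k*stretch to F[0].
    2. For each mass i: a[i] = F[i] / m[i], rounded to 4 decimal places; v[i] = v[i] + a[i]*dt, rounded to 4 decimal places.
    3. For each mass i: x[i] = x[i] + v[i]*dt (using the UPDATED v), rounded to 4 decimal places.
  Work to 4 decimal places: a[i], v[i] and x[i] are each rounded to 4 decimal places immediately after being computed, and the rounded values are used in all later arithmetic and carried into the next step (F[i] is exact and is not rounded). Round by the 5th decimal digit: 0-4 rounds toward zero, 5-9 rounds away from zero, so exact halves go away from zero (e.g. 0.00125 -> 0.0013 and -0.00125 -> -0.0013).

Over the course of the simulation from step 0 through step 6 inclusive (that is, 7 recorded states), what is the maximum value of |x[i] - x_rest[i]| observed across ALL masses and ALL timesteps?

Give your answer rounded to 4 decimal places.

Answer: 2.0469

Derivation:
Step 0: x=[7.0000 10.0000 16.0000 23.0000] v=[0.0000 0.0000 0.0000 0.0000]
Step 1: x=[6.0000 10.7500 16.2500 22.8750] v=[-4.0000 3.0000 1.0000 -0.5000]
Step 2: x=[4.6875 11.6875 16.7813 22.6719] v=[-5.2500 3.7500 2.1250 -0.8125]
Step 3: x=[3.9531 12.1485 17.5118 22.4825] v=[-2.9375 1.8438 2.9218 -0.7578]
Step 4: x=[4.2793 11.9014 18.1441 22.4217] v=[1.3048 -0.9883 2.5292 -0.2432]
Step 5: x=[5.4412 11.3095 18.2851 22.5762] v=[4.6476 -2.3677 0.5641 0.6180]
Step 6: x=[6.7099 10.9944 17.7550 22.9443] v=[5.0747 -1.2604 -2.1204 1.4725]
Max displacement = 2.0469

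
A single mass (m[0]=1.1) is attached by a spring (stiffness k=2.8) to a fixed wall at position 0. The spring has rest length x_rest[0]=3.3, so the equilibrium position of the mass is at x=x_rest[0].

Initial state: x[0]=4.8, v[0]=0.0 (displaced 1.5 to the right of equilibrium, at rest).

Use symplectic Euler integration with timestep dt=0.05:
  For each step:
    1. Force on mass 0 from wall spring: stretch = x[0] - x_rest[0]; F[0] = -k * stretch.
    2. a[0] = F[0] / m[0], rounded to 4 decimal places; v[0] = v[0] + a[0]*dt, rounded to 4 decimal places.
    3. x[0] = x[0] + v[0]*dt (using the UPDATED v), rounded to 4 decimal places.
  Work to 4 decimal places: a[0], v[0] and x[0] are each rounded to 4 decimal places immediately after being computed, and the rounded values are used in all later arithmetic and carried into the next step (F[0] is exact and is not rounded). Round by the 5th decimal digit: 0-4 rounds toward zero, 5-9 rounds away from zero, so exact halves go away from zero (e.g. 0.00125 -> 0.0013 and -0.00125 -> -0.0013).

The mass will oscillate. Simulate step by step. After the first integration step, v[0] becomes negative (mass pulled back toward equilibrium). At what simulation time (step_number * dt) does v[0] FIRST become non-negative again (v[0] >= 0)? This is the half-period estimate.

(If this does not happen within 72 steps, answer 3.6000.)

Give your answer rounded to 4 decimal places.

Step 0: x=[4.8000] v=[0.0000]
Step 1: x=[4.7905] v=[-0.1909]
Step 2: x=[4.7715] v=[-0.3806]
Step 3: x=[4.7431] v=[-0.5679]
Step 4: x=[4.7055] v=[-0.7516]
Step 5: x=[4.6590] v=[-0.9305]
Step 6: x=[4.6038] v=[-1.1035]
Step 7: x=[4.5403] v=[-1.2694]
Step 8: x=[4.4689] v=[-1.4273]
Step 9: x=[4.3901] v=[-1.5761]
Step 10: x=[4.3044] v=[-1.7148]
Step 11: x=[4.2123] v=[-1.8426]
Step 12: x=[4.1144] v=[-1.9587]
Step 13: x=[4.0113] v=[-2.0624]
Step 14: x=[3.9037] v=[-2.1529]
Step 15: x=[3.7922] v=[-2.2297]
Step 16: x=[3.6776] v=[-2.2923]
Step 17: x=[3.5606] v=[-2.3404]
Step 18: x=[3.4419] v=[-2.3736]
Step 19: x=[3.3223] v=[-2.3917]
Step 20: x=[3.2026] v=[-2.3945]
Step 21: x=[3.0835] v=[-2.3821]
Step 22: x=[2.9658] v=[-2.3545]
Step 23: x=[2.8502] v=[-2.3120]
Step 24: x=[2.7375] v=[-2.2548]
Step 25: x=[2.6283] v=[-2.1832]
Step 26: x=[2.5234] v=[-2.0977]
Step 27: x=[2.4235] v=[-1.9989]
Step 28: x=[2.3291] v=[-1.8873]
Step 29: x=[2.2409] v=[-1.7637]
Step 30: x=[2.1595] v=[-1.6289]
Step 31: x=[2.0853] v=[-1.4837]
Step 32: x=[2.0188] v=[-1.3291]
Step 33: x=[1.9605] v=[-1.1660]
Step 34: x=[1.9107] v=[-0.9955]
Step 35: x=[1.8698] v=[-0.8187]
Step 36: x=[1.8380] v=[-0.6367]
Step 37: x=[1.8155] v=[-0.4506]
Step 38: x=[1.8024] v=[-0.2617]
Step 39: x=[1.7988] v=[-0.0711]
Step 40: x=[1.8048] v=[0.1200]
First v>=0 after going negative at step 40, time=2.0000

Answer: 2.0000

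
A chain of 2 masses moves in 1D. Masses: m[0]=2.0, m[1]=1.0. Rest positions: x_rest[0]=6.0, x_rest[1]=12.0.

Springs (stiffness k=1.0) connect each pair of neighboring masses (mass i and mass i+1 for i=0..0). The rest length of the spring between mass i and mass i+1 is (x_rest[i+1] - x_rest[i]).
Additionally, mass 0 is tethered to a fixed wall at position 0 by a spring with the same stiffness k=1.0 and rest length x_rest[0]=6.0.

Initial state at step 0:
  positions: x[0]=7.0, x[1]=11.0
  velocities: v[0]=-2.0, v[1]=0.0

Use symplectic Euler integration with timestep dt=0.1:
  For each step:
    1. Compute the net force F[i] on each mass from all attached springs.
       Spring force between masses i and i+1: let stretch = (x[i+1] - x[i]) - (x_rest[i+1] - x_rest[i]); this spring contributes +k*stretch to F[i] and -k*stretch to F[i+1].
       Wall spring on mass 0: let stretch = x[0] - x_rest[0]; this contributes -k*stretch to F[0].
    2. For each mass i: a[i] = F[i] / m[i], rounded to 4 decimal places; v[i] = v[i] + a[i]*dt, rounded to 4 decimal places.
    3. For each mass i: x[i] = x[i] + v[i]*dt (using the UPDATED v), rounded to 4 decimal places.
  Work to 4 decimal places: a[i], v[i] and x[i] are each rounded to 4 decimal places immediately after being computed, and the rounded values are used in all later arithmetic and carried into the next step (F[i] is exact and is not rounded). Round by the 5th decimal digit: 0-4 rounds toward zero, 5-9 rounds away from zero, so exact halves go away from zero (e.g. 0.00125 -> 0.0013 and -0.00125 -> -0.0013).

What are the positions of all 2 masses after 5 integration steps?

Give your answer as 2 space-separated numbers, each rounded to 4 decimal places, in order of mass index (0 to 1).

Answer: 5.8231 11.2488

Derivation:
Step 0: x=[7.0000 11.0000] v=[-2.0000 0.0000]
Step 1: x=[6.7850 11.0200] v=[-2.1500 0.2000]
Step 2: x=[6.5573 11.0577] v=[-2.2775 0.3765]
Step 3: x=[6.3193 11.1104] v=[-2.3804 0.5265]
Step 4: x=[6.0736 11.1751] v=[-2.4568 0.6474]
Step 5: x=[5.8231 11.2488] v=[-2.5054 0.7373]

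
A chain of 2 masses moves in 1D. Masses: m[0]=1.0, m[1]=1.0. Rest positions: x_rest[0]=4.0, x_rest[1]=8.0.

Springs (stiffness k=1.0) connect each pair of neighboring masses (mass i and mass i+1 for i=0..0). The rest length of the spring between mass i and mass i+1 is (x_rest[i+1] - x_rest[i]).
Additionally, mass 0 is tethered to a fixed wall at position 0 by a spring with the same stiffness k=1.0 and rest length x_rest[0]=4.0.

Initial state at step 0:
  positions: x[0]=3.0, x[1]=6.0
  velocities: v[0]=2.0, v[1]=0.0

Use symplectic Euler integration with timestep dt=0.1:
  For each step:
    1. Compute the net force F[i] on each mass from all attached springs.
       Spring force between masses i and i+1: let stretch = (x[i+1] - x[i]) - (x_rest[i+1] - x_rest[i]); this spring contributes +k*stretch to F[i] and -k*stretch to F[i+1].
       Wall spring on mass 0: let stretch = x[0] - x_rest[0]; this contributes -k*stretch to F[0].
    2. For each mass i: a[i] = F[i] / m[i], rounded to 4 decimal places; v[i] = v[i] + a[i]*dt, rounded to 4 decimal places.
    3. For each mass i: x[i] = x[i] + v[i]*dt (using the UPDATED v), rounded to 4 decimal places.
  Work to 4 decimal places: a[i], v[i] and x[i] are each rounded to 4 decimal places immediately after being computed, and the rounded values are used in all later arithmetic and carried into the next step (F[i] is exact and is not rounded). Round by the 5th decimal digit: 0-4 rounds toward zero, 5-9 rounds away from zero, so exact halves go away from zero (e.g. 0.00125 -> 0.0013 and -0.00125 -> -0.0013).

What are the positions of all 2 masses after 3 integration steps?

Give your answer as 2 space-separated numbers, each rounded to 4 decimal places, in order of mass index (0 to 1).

Answer: 3.5846 6.0674

Derivation:
Step 0: x=[3.0000 6.0000] v=[2.0000 0.0000]
Step 1: x=[3.2000 6.0100] v=[2.0000 0.1000]
Step 2: x=[3.3961 6.0319] v=[1.9610 0.2190]
Step 3: x=[3.5846 6.0674] v=[1.8850 0.3554]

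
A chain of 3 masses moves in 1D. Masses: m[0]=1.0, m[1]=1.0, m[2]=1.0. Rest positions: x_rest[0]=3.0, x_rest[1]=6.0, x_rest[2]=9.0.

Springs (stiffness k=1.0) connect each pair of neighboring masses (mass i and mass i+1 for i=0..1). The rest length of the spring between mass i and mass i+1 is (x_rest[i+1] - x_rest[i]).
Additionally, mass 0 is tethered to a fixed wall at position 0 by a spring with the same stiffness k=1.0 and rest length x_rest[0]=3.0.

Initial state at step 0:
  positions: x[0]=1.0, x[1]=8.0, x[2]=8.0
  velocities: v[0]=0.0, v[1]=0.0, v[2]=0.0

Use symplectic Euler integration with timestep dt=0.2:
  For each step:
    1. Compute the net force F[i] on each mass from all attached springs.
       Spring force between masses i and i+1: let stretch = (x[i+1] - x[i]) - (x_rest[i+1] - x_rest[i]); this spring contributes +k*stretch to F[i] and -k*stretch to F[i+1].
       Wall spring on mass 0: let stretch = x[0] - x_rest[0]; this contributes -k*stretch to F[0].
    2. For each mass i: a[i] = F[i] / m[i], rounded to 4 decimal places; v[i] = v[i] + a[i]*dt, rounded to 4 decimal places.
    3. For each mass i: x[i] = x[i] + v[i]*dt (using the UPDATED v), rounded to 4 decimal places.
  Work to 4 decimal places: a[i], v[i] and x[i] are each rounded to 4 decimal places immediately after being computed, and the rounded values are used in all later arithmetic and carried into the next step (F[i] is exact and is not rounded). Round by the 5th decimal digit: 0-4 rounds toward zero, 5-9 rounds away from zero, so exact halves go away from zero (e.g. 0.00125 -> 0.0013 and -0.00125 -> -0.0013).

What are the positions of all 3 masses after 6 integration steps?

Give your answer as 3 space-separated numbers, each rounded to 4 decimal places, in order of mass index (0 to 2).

Step 0: x=[1.0000 8.0000 8.0000] v=[0.0000 0.0000 0.0000]
Step 1: x=[1.2400 7.7200 8.1200] v=[1.2000 -1.4000 0.6000]
Step 2: x=[1.6896 7.1968 8.3440] v=[2.2480 -2.6160 1.1200]
Step 3: x=[2.2919 6.4992 8.6421] v=[3.0115 -3.4880 1.4906]
Step 4: x=[2.9708 5.7190 8.9745] v=[3.3946 -3.9009 1.6620]
Step 5: x=[3.6408 4.9591 9.2967] v=[3.3501 -3.7994 1.6109]
Step 6: x=[4.2179 4.3200 9.5654] v=[2.8856 -3.1955 1.3434]

Answer: 4.2179 4.3200 9.5654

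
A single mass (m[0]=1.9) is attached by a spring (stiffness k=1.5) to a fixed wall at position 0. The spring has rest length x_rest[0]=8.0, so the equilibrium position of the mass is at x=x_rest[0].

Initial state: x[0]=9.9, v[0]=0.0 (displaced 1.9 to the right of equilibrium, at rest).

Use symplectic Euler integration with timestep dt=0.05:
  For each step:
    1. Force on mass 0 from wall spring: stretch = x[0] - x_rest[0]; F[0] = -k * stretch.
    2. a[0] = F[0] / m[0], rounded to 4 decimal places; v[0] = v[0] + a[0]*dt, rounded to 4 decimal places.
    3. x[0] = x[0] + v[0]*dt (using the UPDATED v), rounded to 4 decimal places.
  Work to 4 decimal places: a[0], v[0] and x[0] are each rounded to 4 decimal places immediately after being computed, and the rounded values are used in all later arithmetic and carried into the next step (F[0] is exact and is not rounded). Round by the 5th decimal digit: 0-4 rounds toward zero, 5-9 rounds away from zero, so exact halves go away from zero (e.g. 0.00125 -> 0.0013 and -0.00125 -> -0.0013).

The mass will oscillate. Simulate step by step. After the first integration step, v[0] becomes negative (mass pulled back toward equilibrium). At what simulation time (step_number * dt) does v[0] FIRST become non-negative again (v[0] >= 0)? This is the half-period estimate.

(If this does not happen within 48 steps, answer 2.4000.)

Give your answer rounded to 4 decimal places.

Step 0: x=[9.9000] v=[0.0000]
Step 1: x=[9.8963] v=[-0.0750]
Step 2: x=[9.8888] v=[-0.1499]
Step 3: x=[9.8776] v=[-0.2245]
Step 4: x=[9.8627] v=[-0.2986]
Step 5: x=[9.8441] v=[-0.3721]
Step 6: x=[9.8219] v=[-0.4449]
Step 7: x=[9.7961] v=[-0.5168]
Step 8: x=[9.7667] v=[-0.5877]
Step 9: x=[9.7338] v=[-0.6574]
Step 10: x=[9.6975] v=[-0.7258]
Step 11: x=[9.6579] v=[-0.7928]
Step 12: x=[9.6150] v=[-0.8582]
Step 13: x=[9.5689] v=[-0.9220]
Step 14: x=[9.5197] v=[-0.9839]
Step 15: x=[9.4675] v=[-1.0439]
Step 16: x=[9.4124] v=[-1.1018]
Step 17: x=[9.3545] v=[-1.1576]
Step 18: x=[9.2939] v=[-1.2111]
Step 19: x=[9.2308] v=[-1.2622]
Step 20: x=[9.1653] v=[-1.3108]
Step 21: x=[9.0975] v=[-1.3568]
Step 22: x=[9.0275] v=[-1.4001]
Step 23: x=[8.9555] v=[-1.4407]
Step 24: x=[8.8816] v=[-1.4784]
Step 25: x=[8.8059] v=[-1.5132]
Step 26: x=[8.7287] v=[-1.5450]
Step 27: x=[8.6500] v=[-1.5738]
Step 28: x=[8.5700] v=[-1.5995]
Step 29: x=[8.4889] v=[-1.6220]
Step 30: x=[8.4068] v=[-1.6413]
Step 31: x=[8.3239] v=[-1.6574]
Step 32: x=[8.2404] v=[-1.6702]
Step 33: x=[8.1564] v=[-1.6797]
Step 34: x=[8.0721] v=[-1.6859]
Step 35: x=[7.9877] v=[-1.6887]
Step 36: x=[7.9033] v=[-1.6882]
Step 37: x=[7.8191] v=[-1.6844]
Step 38: x=[7.7352] v=[-1.6773]
Step 39: x=[7.6519] v=[-1.6668]
Step 40: x=[7.5692] v=[-1.6531]
Step 41: x=[7.4874] v=[-1.6361]
Step 42: x=[7.4066] v=[-1.6159]
Step 43: x=[7.3270] v=[-1.5925]
Step 44: x=[7.2487] v=[-1.5659]
Step 45: x=[7.1719] v=[-1.5362]
Step 46: x=[7.0967] v=[-1.5035]
Step 47: x=[7.0233] v=[-1.4678]
Step 48: x=[6.9518] v=[-1.4292]
v[0] did not become non-negative within 48 steps; using fallback time=2.4000

Answer: 2.4000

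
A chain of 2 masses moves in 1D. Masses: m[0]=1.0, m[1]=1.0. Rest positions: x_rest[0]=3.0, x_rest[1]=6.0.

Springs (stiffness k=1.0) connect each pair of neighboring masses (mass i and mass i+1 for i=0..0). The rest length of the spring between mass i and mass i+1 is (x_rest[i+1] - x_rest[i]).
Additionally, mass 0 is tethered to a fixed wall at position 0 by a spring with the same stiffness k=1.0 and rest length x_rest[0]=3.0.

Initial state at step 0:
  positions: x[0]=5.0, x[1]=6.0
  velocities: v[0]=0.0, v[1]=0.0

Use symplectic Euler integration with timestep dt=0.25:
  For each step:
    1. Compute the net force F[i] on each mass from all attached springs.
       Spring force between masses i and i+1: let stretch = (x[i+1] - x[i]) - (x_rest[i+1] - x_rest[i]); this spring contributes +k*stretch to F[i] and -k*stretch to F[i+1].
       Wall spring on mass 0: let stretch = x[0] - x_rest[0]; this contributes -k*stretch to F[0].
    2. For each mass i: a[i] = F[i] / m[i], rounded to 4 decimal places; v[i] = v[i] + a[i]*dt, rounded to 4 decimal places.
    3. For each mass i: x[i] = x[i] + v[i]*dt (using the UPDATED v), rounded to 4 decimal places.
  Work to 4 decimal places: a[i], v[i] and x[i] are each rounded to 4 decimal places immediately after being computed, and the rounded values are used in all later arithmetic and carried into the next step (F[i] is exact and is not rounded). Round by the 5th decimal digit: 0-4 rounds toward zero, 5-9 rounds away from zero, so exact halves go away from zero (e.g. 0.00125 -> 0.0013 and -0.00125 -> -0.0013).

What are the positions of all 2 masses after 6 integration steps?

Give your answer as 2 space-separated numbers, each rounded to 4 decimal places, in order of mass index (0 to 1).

Answer: 1.9961 7.2850

Derivation:
Step 0: x=[5.0000 6.0000] v=[0.0000 0.0000]
Step 1: x=[4.7500 6.1250] v=[-1.0000 0.5000]
Step 2: x=[4.2891 6.3516] v=[-1.8438 0.9063]
Step 3: x=[3.6890 6.6368] v=[-2.4005 1.1407]
Step 4: x=[3.0426 6.9253] v=[-2.5858 1.1538]
Step 5: x=[2.4487 7.1586] v=[-2.3758 0.9331]
Step 6: x=[1.9961 7.2850] v=[-1.8105 0.5056]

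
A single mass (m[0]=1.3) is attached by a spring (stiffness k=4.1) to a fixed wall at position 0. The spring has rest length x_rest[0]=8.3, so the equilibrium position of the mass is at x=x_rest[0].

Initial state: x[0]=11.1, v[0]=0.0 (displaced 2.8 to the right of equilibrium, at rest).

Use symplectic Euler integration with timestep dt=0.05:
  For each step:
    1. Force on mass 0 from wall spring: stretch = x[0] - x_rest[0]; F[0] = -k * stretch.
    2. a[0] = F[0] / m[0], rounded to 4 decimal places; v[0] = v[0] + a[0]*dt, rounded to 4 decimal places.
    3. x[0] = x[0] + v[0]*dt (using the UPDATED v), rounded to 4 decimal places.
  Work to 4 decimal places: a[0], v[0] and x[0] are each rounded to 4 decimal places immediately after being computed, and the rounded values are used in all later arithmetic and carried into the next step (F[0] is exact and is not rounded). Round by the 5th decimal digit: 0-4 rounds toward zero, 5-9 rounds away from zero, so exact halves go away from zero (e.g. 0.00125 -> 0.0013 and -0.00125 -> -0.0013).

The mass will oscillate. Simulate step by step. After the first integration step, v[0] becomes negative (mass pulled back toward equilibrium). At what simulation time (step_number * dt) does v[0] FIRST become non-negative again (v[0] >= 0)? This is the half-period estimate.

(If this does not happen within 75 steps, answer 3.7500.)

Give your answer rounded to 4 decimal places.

Step 0: x=[11.1000] v=[0.0000]
Step 1: x=[11.0779] v=[-0.4415]
Step 2: x=[11.0339] v=[-0.8796]
Step 3: x=[10.9684] v=[-1.3107]
Step 4: x=[10.8818] v=[-1.7315]
Step 5: x=[10.7749] v=[-2.1386]
Step 6: x=[10.6485] v=[-2.5289]
Step 7: x=[10.5035] v=[-2.8992]
Step 8: x=[10.3412] v=[-3.2467]
Step 9: x=[10.1628] v=[-3.5686]
Step 10: x=[9.9697] v=[-3.8624]
Step 11: x=[9.7634] v=[-4.1257]
Step 12: x=[9.5456] v=[-4.3565]
Step 13: x=[9.3180] v=[-4.5529]
Step 14: x=[9.0823] v=[-4.7134]
Step 15: x=[8.8405] v=[-4.8368]
Step 16: x=[8.5944] v=[-4.9220]
Step 17: x=[8.3460] v=[-4.9684]
Step 18: x=[8.0972] v=[-4.9757]
Step 19: x=[7.8500] v=[-4.9437]
Step 20: x=[7.6064] v=[-4.8727]
Step 21: x=[7.3682] v=[-4.7633]
Step 22: x=[7.1374] v=[-4.6164]
Step 23: x=[6.9157] v=[-4.4331]
Step 24: x=[6.7050] v=[-4.2148]
Step 25: x=[6.5068] v=[-3.9633]
Step 26: x=[6.3228] v=[-3.6805]
Step 27: x=[6.1544] v=[-3.3687]
Step 28: x=[6.0029] v=[-3.0304]
Step 29: x=[5.8695] v=[-2.6682]
Step 30: x=[5.7553] v=[-2.2849]
Step 31: x=[5.6611] v=[-1.8836]
Step 32: x=[5.5877] v=[-1.4675]
Step 33: x=[5.5357] v=[-1.0398]
Step 34: x=[5.5055] v=[-0.6039]
Step 35: x=[5.4973] v=[-0.1632]
Step 36: x=[5.5112] v=[0.2788]
First v>=0 after going negative at step 36, time=1.8000

Answer: 1.8000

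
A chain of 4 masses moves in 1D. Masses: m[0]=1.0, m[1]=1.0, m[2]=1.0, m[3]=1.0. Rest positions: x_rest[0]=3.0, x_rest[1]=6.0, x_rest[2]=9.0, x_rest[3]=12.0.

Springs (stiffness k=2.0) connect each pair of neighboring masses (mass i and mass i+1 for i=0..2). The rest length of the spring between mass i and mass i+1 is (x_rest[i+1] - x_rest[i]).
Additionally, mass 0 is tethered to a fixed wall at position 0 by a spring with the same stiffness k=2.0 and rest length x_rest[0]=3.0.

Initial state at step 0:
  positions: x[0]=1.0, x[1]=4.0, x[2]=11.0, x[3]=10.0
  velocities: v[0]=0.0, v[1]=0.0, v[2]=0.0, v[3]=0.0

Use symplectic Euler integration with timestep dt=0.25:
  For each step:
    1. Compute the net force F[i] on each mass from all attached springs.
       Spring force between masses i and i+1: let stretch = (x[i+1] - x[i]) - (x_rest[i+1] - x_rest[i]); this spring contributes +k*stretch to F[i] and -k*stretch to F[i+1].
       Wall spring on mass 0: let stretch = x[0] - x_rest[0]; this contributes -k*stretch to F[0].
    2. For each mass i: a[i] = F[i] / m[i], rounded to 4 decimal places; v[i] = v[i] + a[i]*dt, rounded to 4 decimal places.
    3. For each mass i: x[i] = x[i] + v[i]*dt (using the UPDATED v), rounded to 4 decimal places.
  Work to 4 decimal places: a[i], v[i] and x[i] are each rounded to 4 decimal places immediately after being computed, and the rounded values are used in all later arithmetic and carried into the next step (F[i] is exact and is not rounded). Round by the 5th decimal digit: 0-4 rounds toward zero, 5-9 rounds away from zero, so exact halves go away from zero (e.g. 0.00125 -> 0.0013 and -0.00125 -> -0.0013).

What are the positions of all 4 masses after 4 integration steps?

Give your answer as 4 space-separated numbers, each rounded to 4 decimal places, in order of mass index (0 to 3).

Step 0: x=[1.0000 4.0000 11.0000 10.0000] v=[0.0000 0.0000 0.0000 0.0000]
Step 1: x=[1.2500 4.5000 10.0000 10.5000] v=[1.0000 2.0000 -4.0000 2.0000]
Step 2: x=[1.7500 5.2813 8.3750 11.3125] v=[2.0000 3.1250 -6.5000 3.2500]
Step 3: x=[2.4727 6.0079 6.7305 12.1328] v=[2.8907 2.9062 -6.5781 3.2813]
Step 4: x=[3.3282 6.3829 5.6709 12.6529] v=[3.4220 1.4999 -4.2383 2.0802]

Answer: 3.3282 6.3829 5.6709 12.6529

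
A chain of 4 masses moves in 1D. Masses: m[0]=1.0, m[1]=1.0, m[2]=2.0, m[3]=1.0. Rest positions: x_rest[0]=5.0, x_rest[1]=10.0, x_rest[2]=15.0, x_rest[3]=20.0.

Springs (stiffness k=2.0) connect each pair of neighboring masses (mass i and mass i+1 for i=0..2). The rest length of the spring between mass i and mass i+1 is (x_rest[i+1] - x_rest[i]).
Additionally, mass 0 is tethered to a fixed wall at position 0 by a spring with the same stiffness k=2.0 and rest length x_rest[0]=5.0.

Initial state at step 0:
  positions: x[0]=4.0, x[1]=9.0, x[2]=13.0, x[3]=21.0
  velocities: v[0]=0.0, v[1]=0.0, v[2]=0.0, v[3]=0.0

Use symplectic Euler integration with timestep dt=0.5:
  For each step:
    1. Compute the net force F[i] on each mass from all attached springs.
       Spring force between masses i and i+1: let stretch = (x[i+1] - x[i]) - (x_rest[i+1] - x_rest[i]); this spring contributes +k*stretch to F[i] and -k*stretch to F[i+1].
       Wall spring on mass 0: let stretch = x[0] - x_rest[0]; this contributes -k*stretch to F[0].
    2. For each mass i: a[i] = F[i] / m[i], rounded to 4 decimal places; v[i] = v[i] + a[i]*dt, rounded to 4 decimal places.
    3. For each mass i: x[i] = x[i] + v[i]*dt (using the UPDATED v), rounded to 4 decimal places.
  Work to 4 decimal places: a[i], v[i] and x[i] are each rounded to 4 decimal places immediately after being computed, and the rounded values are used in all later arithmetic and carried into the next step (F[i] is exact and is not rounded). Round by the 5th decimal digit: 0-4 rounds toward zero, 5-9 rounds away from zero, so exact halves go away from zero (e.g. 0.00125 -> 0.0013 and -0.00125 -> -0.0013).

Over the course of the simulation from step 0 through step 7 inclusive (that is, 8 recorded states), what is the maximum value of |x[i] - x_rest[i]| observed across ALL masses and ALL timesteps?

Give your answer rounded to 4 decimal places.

Step 0: x=[4.0000 9.0000 13.0000 21.0000] v=[0.0000 0.0000 0.0000 0.0000]
Step 1: x=[4.5000 8.5000 14.0000 19.5000] v=[1.0000 -1.0000 2.0000 -3.0000]
Step 2: x=[4.7500 8.7500 15.0000 17.7500] v=[0.5000 0.5000 2.0000 -3.5000]
Step 3: x=[4.6250 10.1250 15.1250 17.1250] v=[-0.2500 2.7500 0.2500 -1.2500]
Step 4: x=[4.9375 11.2500 14.5000 18.0000] v=[0.6250 2.2500 -1.2500 1.7500]
Step 5: x=[5.9375 10.8438 13.9375 19.6250] v=[2.0000 -0.8125 -1.1250 3.2500]
Step 6: x=[6.4219 9.5313 14.0235 20.9063] v=[0.9688 -2.6251 0.1719 2.5625]
Step 7: x=[5.2501 8.9102 14.7071 21.2462] v=[-2.3437 -1.2423 1.3672 0.6797]
Max displacement = 2.8750

Answer: 2.8750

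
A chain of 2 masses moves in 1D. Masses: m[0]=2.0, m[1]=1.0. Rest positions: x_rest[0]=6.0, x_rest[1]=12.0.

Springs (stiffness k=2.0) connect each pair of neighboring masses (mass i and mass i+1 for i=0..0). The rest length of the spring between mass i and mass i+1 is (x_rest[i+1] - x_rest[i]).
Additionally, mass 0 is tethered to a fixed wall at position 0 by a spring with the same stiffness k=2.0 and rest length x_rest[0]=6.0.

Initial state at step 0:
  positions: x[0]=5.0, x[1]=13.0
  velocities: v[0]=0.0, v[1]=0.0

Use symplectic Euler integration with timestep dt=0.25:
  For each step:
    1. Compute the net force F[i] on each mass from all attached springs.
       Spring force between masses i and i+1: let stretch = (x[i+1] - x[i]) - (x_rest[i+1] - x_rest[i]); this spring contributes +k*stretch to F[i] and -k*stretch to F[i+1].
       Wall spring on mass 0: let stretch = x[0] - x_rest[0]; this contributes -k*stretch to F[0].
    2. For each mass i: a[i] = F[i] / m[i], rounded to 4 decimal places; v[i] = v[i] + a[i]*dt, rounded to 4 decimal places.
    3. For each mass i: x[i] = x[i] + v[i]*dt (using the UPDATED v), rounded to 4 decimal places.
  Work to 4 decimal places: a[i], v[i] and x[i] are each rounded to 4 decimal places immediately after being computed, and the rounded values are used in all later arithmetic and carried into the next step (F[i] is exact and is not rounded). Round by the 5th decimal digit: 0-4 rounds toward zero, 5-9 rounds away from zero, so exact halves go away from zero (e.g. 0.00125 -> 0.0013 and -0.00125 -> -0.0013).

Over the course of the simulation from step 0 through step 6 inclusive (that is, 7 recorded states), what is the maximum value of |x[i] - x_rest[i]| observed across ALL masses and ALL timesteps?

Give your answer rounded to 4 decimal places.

Answer: 1.2993

Derivation:
Step 0: x=[5.0000 13.0000] v=[0.0000 0.0000]
Step 1: x=[5.1875 12.7500] v=[0.7500 -1.0000]
Step 2: x=[5.5235 12.3047] v=[1.3438 -1.7813]
Step 3: x=[5.9381 11.7617] v=[1.6582 -2.1719]
Step 4: x=[6.3455 11.2408] v=[1.6296 -2.0837]
Step 5: x=[6.6623 10.8580] v=[1.2671 -1.5314]
Step 6: x=[6.8249 10.7007] v=[0.6505 -0.6293]
Max displacement = 1.2993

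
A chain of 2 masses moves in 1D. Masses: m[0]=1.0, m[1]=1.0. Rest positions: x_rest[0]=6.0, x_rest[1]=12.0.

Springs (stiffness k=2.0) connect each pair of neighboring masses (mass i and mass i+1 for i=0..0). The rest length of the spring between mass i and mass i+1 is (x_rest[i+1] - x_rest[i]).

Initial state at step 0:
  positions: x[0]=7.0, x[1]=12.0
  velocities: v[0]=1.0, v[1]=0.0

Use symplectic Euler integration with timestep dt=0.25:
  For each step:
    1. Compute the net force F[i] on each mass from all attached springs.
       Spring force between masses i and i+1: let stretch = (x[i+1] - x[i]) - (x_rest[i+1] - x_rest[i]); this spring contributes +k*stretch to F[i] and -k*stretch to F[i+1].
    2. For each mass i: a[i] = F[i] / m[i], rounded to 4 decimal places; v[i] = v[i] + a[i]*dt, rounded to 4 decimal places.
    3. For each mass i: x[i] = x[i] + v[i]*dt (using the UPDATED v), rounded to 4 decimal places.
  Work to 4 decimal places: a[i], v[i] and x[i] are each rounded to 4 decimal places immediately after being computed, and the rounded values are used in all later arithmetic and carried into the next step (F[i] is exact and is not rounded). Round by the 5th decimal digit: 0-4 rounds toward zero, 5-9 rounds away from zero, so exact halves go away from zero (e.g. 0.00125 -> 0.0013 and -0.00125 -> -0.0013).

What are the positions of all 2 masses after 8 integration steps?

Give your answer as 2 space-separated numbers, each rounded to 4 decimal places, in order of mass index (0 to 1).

Answer: 7.0886 13.9118

Derivation:
Step 0: x=[7.0000 12.0000] v=[1.0000 0.0000]
Step 1: x=[7.1250 12.1250] v=[0.5000 0.5000]
Step 2: x=[7.1250 12.3750] v=[0.0000 1.0000]
Step 3: x=[7.0313 12.7188] v=[-0.3750 1.3750]
Step 4: x=[6.8985 13.1016] v=[-0.5313 1.5313]
Step 5: x=[6.7911 13.4591] v=[-0.4298 1.4298]
Step 6: x=[6.7672 13.7331] v=[-0.0958 1.0958]
Step 7: x=[6.8640 13.8863] v=[0.3872 0.6129]
Step 8: x=[7.0886 13.9118] v=[0.8984 0.1018]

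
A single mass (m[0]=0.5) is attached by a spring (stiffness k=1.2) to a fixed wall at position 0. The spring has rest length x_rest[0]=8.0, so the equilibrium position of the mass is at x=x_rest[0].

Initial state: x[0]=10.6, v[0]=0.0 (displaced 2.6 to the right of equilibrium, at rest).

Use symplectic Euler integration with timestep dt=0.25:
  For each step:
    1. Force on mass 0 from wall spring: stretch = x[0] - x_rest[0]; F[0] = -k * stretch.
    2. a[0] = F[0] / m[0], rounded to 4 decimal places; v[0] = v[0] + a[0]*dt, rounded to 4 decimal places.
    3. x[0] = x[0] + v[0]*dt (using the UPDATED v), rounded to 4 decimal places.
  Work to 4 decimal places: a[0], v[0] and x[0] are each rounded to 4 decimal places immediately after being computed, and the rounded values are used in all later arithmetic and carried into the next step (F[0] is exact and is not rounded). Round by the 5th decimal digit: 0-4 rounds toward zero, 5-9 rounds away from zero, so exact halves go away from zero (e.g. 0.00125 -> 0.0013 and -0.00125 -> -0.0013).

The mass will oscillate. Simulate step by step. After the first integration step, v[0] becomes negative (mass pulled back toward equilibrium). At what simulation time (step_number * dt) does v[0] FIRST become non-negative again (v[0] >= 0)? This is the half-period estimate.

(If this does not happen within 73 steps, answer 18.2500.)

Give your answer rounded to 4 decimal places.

Answer: 2.2500

Derivation:
Step 0: x=[10.6000] v=[0.0000]
Step 1: x=[10.2100] v=[-1.5600]
Step 2: x=[9.4885] v=[-2.8860]
Step 3: x=[8.5437] v=[-3.7791]
Step 4: x=[7.5174] v=[-4.1053]
Step 5: x=[6.5635] v=[-3.8158]
Step 6: x=[5.8250] v=[-2.9539]
Step 7: x=[5.4128] v=[-1.6489]
Step 8: x=[5.3887] v=[-0.0966]
Step 9: x=[5.7563] v=[1.4702]
First v>=0 after going negative at step 9, time=2.2500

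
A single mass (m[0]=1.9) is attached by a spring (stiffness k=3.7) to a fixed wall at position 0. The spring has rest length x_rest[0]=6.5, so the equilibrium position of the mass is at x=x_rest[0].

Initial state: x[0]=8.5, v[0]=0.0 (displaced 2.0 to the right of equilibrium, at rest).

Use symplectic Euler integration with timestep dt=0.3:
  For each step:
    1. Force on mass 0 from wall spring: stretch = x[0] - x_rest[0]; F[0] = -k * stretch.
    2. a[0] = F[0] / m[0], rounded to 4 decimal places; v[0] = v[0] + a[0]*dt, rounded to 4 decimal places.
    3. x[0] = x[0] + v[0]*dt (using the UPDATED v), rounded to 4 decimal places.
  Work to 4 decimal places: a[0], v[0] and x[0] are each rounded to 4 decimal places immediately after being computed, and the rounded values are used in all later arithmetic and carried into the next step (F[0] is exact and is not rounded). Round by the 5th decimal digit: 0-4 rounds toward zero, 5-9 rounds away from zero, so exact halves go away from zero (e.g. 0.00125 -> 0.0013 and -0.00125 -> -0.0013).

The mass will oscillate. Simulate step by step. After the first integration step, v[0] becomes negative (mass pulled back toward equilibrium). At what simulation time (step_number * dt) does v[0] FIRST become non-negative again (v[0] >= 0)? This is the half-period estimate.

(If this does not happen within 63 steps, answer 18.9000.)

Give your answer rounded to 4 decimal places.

Step 0: x=[8.5000] v=[0.0000]
Step 1: x=[8.1495] v=[-1.1684]
Step 2: x=[7.5099] v=[-2.1321]
Step 3: x=[6.6933] v=[-2.7221]
Step 4: x=[5.8428] v=[-2.8350]
Step 5: x=[5.1075] v=[-2.4511]
Step 6: x=[4.6162] v=[-1.6376]
Step 7: x=[4.4551] v=[-0.5371]
Step 8: x=[4.6524] v=[0.6576]
First v>=0 after going negative at step 8, time=2.4000

Answer: 2.4000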